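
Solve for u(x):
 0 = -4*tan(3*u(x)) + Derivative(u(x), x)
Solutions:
 u(x) = -asin(C1*exp(12*x))/3 + pi/3
 u(x) = asin(C1*exp(12*x))/3


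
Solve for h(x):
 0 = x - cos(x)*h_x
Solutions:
 h(x) = C1 + Integral(x/cos(x), x)


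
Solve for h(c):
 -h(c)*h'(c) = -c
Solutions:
 h(c) = -sqrt(C1 + c^2)
 h(c) = sqrt(C1 + c^2)


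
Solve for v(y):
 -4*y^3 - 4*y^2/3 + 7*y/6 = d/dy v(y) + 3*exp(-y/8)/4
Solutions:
 v(y) = C1 - y^4 - 4*y^3/9 + 7*y^2/12 + 6*exp(-y/8)


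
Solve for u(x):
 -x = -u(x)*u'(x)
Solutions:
 u(x) = -sqrt(C1 + x^2)
 u(x) = sqrt(C1 + x^2)


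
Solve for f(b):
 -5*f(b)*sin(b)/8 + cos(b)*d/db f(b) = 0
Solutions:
 f(b) = C1/cos(b)^(5/8)


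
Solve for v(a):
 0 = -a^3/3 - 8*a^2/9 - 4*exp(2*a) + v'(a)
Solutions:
 v(a) = C1 + a^4/12 + 8*a^3/27 + 2*exp(2*a)


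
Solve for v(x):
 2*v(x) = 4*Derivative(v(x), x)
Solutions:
 v(x) = C1*exp(x/2)


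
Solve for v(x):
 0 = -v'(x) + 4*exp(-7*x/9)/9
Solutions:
 v(x) = C1 - 4*exp(-7*x/9)/7


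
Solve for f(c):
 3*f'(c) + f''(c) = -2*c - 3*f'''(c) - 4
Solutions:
 f(c) = C1 - c^2/3 - 10*c/9 + (C2*sin(sqrt(35)*c/6) + C3*cos(sqrt(35)*c/6))*exp(-c/6)


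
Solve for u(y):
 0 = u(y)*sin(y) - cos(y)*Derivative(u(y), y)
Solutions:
 u(y) = C1/cos(y)


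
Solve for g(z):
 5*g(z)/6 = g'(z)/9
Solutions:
 g(z) = C1*exp(15*z/2)


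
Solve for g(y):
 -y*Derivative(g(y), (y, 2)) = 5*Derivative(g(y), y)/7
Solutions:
 g(y) = C1 + C2*y^(2/7)


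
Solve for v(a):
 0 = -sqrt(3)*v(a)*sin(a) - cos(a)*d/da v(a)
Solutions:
 v(a) = C1*cos(a)^(sqrt(3))


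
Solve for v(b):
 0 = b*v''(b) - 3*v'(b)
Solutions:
 v(b) = C1 + C2*b^4


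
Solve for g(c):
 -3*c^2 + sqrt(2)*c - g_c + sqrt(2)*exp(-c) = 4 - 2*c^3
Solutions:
 g(c) = C1 + c^4/2 - c^3 + sqrt(2)*c^2/2 - 4*c - sqrt(2)*exp(-c)


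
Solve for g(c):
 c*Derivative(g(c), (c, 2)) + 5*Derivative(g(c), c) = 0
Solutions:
 g(c) = C1 + C2/c^4


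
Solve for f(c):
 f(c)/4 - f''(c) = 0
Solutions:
 f(c) = C1*exp(-c/2) + C2*exp(c/2)


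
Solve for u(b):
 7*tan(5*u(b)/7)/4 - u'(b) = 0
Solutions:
 u(b) = -7*asin(C1*exp(5*b/4))/5 + 7*pi/5
 u(b) = 7*asin(C1*exp(5*b/4))/5


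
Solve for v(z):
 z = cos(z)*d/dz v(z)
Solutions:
 v(z) = C1 + Integral(z/cos(z), z)


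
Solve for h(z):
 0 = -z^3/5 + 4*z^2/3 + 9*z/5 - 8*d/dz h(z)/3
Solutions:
 h(z) = C1 - 3*z^4/160 + z^3/6 + 27*z^2/80


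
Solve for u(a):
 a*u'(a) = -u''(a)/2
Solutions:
 u(a) = C1 + C2*erf(a)


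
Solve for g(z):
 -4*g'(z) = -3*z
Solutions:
 g(z) = C1 + 3*z^2/8


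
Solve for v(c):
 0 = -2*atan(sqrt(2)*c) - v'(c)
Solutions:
 v(c) = C1 - 2*c*atan(sqrt(2)*c) + sqrt(2)*log(2*c^2 + 1)/2


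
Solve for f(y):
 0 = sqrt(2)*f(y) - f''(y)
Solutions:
 f(y) = C1*exp(-2^(1/4)*y) + C2*exp(2^(1/4)*y)


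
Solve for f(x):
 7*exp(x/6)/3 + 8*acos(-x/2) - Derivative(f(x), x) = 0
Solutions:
 f(x) = C1 + 8*x*acos(-x/2) + 8*sqrt(4 - x^2) + 14*exp(x/6)


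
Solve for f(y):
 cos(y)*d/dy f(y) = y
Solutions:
 f(y) = C1 + Integral(y/cos(y), y)


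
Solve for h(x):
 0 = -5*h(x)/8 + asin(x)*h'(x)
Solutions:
 h(x) = C1*exp(5*Integral(1/asin(x), x)/8)


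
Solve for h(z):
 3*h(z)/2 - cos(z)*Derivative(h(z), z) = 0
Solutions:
 h(z) = C1*(sin(z) + 1)^(3/4)/(sin(z) - 1)^(3/4)


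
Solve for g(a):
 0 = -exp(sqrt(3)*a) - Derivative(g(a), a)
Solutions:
 g(a) = C1 - sqrt(3)*exp(sqrt(3)*a)/3


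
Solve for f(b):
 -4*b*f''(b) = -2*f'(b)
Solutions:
 f(b) = C1 + C2*b^(3/2)


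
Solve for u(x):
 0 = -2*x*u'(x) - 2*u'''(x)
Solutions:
 u(x) = C1 + Integral(C2*airyai(-x) + C3*airybi(-x), x)


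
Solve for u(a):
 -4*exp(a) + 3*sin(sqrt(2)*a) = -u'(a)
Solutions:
 u(a) = C1 + 4*exp(a) + 3*sqrt(2)*cos(sqrt(2)*a)/2


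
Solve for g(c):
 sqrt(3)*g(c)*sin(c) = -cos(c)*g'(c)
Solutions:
 g(c) = C1*cos(c)^(sqrt(3))


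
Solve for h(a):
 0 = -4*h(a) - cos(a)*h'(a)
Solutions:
 h(a) = C1*(sin(a)^2 - 2*sin(a) + 1)/(sin(a)^2 + 2*sin(a) + 1)


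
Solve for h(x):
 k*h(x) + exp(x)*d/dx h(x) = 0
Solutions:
 h(x) = C1*exp(k*exp(-x))


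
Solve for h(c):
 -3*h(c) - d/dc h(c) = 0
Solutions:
 h(c) = C1*exp(-3*c)


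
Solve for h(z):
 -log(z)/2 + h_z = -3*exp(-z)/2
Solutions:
 h(z) = C1 + z*log(z)/2 - z/2 + 3*exp(-z)/2


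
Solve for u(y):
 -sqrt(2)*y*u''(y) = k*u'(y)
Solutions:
 u(y) = C1 + y^(-sqrt(2)*re(k)/2 + 1)*(C2*sin(sqrt(2)*log(y)*Abs(im(k))/2) + C3*cos(sqrt(2)*log(y)*im(k)/2))


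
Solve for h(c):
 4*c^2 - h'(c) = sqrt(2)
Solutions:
 h(c) = C1 + 4*c^3/3 - sqrt(2)*c


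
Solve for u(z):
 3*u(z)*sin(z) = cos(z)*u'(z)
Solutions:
 u(z) = C1/cos(z)^3


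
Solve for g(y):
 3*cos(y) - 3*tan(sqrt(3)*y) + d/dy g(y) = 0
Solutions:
 g(y) = C1 - sqrt(3)*log(cos(sqrt(3)*y)) - 3*sin(y)


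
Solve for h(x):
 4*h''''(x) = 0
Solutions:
 h(x) = C1 + C2*x + C3*x^2 + C4*x^3


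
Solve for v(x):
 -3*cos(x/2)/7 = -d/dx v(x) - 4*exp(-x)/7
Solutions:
 v(x) = C1 + 6*sin(x/2)/7 + 4*exp(-x)/7


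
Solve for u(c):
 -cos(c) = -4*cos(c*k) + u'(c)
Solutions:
 u(c) = C1 - sin(c) + 4*sin(c*k)/k


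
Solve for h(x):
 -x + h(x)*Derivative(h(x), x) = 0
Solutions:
 h(x) = -sqrt(C1 + x^2)
 h(x) = sqrt(C1 + x^2)


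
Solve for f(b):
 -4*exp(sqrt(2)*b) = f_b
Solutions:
 f(b) = C1 - 2*sqrt(2)*exp(sqrt(2)*b)


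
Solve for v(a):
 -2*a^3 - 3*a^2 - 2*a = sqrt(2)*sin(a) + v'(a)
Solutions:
 v(a) = C1 - a^4/2 - a^3 - a^2 + sqrt(2)*cos(a)


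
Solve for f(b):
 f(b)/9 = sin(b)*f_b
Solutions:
 f(b) = C1*(cos(b) - 1)^(1/18)/(cos(b) + 1)^(1/18)


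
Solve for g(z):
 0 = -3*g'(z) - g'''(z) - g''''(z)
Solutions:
 g(z) = C1 + C2*exp(z*(-4 + 2*2^(1/3)/(9*sqrt(85) + 83)^(1/3) + 2^(2/3)*(9*sqrt(85) + 83)^(1/3))/12)*sin(2^(1/3)*sqrt(3)*z*(-2^(1/3)*(9*sqrt(85) + 83)^(1/3) + 2/(9*sqrt(85) + 83)^(1/3))/12) + C3*exp(z*(-4 + 2*2^(1/3)/(9*sqrt(85) + 83)^(1/3) + 2^(2/3)*(9*sqrt(85) + 83)^(1/3))/12)*cos(2^(1/3)*sqrt(3)*z*(-2^(1/3)*(9*sqrt(85) + 83)^(1/3) + 2/(9*sqrt(85) + 83)^(1/3))/12) + C4*exp(-z*(2*2^(1/3)/(9*sqrt(85) + 83)^(1/3) + 2 + 2^(2/3)*(9*sqrt(85) + 83)^(1/3))/6)


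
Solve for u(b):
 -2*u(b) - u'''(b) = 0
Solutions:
 u(b) = C3*exp(-2^(1/3)*b) + (C1*sin(2^(1/3)*sqrt(3)*b/2) + C2*cos(2^(1/3)*sqrt(3)*b/2))*exp(2^(1/3)*b/2)


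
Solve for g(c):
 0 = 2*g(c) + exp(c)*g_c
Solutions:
 g(c) = C1*exp(2*exp(-c))


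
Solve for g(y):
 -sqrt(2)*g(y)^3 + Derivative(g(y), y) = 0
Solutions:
 g(y) = -sqrt(2)*sqrt(-1/(C1 + sqrt(2)*y))/2
 g(y) = sqrt(2)*sqrt(-1/(C1 + sqrt(2)*y))/2


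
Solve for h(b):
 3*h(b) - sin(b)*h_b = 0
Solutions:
 h(b) = C1*(cos(b) - 1)^(3/2)/(cos(b) + 1)^(3/2)


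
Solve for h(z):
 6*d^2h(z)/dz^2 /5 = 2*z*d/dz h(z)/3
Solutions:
 h(z) = C1 + C2*erfi(sqrt(10)*z/6)


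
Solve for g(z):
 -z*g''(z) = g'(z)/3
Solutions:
 g(z) = C1 + C2*z^(2/3)


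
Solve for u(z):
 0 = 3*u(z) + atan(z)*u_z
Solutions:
 u(z) = C1*exp(-3*Integral(1/atan(z), z))


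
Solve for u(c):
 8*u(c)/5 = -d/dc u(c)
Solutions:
 u(c) = C1*exp(-8*c/5)


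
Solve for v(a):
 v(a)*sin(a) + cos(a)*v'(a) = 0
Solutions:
 v(a) = C1*cos(a)


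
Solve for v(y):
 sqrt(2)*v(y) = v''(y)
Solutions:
 v(y) = C1*exp(-2^(1/4)*y) + C2*exp(2^(1/4)*y)


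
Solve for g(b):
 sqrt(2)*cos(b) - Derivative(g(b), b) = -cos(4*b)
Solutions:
 g(b) = C1 + sqrt(2)*sin(b) + sin(4*b)/4


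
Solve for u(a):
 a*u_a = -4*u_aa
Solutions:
 u(a) = C1 + C2*erf(sqrt(2)*a/4)


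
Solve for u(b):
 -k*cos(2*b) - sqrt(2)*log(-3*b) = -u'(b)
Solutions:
 u(b) = C1 + sqrt(2)*b*(log(-b) - 1) + sqrt(2)*b*log(3) + k*sin(2*b)/2


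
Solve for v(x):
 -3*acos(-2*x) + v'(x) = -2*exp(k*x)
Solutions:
 v(x) = C1 + 3*x*acos(-2*x) + 3*sqrt(1 - 4*x^2)/2 - 2*Piecewise((exp(k*x)/k, Ne(k, 0)), (x, True))


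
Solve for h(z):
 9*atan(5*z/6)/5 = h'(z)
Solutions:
 h(z) = C1 + 9*z*atan(5*z/6)/5 - 27*log(25*z^2 + 36)/25


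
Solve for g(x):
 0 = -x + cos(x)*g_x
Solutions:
 g(x) = C1 + Integral(x/cos(x), x)


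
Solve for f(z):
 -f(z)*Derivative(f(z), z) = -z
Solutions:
 f(z) = -sqrt(C1 + z^2)
 f(z) = sqrt(C1 + z^2)


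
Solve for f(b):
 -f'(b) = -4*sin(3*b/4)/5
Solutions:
 f(b) = C1 - 16*cos(3*b/4)/15


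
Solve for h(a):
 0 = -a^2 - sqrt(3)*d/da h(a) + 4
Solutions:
 h(a) = C1 - sqrt(3)*a^3/9 + 4*sqrt(3)*a/3


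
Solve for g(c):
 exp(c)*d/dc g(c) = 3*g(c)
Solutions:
 g(c) = C1*exp(-3*exp(-c))


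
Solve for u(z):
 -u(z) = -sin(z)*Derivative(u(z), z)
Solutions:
 u(z) = C1*sqrt(cos(z) - 1)/sqrt(cos(z) + 1)


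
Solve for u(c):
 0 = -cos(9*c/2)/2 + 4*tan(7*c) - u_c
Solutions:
 u(c) = C1 - 4*log(cos(7*c))/7 - sin(9*c/2)/9


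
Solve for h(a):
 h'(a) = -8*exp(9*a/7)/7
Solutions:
 h(a) = C1 - 8*exp(9*a/7)/9


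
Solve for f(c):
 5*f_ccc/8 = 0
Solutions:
 f(c) = C1 + C2*c + C3*c^2


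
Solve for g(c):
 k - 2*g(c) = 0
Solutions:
 g(c) = k/2


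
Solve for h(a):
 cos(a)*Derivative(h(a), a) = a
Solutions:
 h(a) = C1 + Integral(a/cos(a), a)


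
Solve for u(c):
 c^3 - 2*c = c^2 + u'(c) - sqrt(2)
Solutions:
 u(c) = C1 + c^4/4 - c^3/3 - c^2 + sqrt(2)*c


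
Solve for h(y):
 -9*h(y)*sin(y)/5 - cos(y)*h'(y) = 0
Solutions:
 h(y) = C1*cos(y)^(9/5)


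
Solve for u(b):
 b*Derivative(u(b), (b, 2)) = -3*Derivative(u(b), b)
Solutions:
 u(b) = C1 + C2/b^2


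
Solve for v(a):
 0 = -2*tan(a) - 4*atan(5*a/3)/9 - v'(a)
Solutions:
 v(a) = C1 - 4*a*atan(5*a/3)/9 + 2*log(25*a^2 + 9)/15 + 2*log(cos(a))


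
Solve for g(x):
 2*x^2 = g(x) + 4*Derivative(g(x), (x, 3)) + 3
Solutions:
 g(x) = C3*exp(-2^(1/3)*x/2) + 2*x^2 + (C1*sin(2^(1/3)*sqrt(3)*x/4) + C2*cos(2^(1/3)*sqrt(3)*x/4))*exp(2^(1/3)*x/4) - 3


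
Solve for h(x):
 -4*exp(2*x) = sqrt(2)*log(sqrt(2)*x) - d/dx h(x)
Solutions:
 h(x) = C1 + sqrt(2)*x*log(x) + sqrt(2)*x*(-1 + log(2)/2) + 2*exp(2*x)


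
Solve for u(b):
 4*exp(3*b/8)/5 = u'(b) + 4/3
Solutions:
 u(b) = C1 - 4*b/3 + 32*exp(3*b/8)/15


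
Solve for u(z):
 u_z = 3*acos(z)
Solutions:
 u(z) = C1 + 3*z*acos(z) - 3*sqrt(1 - z^2)


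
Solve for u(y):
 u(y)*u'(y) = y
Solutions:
 u(y) = -sqrt(C1 + y^2)
 u(y) = sqrt(C1 + y^2)


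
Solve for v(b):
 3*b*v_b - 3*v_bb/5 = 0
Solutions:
 v(b) = C1 + C2*erfi(sqrt(10)*b/2)


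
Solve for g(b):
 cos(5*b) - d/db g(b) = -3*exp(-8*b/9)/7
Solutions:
 g(b) = C1 + sin(5*b)/5 - 27*exp(-8*b/9)/56


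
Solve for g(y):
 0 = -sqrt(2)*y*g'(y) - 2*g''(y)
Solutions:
 g(y) = C1 + C2*erf(2^(1/4)*y/2)


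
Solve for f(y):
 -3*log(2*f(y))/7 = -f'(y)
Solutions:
 -7*Integral(1/(log(_y) + log(2)), (_y, f(y)))/3 = C1 - y


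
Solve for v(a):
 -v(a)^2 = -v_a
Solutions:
 v(a) = -1/(C1 + a)


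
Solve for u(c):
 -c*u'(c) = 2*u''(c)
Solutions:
 u(c) = C1 + C2*erf(c/2)


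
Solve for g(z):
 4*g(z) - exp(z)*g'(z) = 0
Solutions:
 g(z) = C1*exp(-4*exp(-z))


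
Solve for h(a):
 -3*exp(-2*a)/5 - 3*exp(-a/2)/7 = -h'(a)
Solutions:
 h(a) = C1 - 3*exp(-2*a)/10 - 6*exp(-a/2)/7


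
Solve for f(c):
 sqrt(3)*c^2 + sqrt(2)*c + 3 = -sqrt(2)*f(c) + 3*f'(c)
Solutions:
 f(c) = C1*exp(sqrt(2)*c/3) - sqrt(6)*c^2/2 - 3*sqrt(3)*c - c - 9*sqrt(6)/2 - 3*sqrt(2)


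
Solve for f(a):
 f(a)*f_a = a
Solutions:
 f(a) = -sqrt(C1 + a^2)
 f(a) = sqrt(C1 + a^2)


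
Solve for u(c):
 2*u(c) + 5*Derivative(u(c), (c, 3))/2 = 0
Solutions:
 u(c) = C3*exp(-10^(2/3)*c/5) + (C1*sin(10^(2/3)*sqrt(3)*c/10) + C2*cos(10^(2/3)*sqrt(3)*c/10))*exp(10^(2/3)*c/10)


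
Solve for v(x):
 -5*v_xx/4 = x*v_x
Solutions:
 v(x) = C1 + C2*erf(sqrt(10)*x/5)


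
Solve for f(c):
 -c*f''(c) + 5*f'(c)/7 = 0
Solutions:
 f(c) = C1 + C2*c^(12/7)


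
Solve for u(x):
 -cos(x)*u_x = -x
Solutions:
 u(x) = C1 + Integral(x/cos(x), x)


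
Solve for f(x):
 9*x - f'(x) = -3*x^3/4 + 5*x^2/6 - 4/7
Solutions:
 f(x) = C1 + 3*x^4/16 - 5*x^3/18 + 9*x^2/2 + 4*x/7


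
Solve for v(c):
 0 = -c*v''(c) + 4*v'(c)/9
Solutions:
 v(c) = C1 + C2*c^(13/9)


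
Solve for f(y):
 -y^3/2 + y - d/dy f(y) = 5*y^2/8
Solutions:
 f(y) = C1 - y^4/8 - 5*y^3/24 + y^2/2


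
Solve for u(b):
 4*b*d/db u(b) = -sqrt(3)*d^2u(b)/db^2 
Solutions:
 u(b) = C1 + C2*erf(sqrt(2)*3^(3/4)*b/3)


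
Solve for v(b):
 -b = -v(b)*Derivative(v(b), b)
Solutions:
 v(b) = -sqrt(C1 + b^2)
 v(b) = sqrt(C1 + b^2)


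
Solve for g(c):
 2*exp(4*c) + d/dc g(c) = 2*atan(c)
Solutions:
 g(c) = C1 + 2*c*atan(c) - exp(4*c)/2 - log(c^2 + 1)


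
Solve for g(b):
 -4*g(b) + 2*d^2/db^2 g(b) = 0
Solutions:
 g(b) = C1*exp(-sqrt(2)*b) + C2*exp(sqrt(2)*b)


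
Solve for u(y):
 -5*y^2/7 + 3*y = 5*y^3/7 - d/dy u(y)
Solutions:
 u(y) = C1 + 5*y^4/28 + 5*y^3/21 - 3*y^2/2


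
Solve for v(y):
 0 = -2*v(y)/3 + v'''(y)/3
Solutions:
 v(y) = C3*exp(2^(1/3)*y) + (C1*sin(2^(1/3)*sqrt(3)*y/2) + C2*cos(2^(1/3)*sqrt(3)*y/2))*exp(-2^(1/3)*y/2)


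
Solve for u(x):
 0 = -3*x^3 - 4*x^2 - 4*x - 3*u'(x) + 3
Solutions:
 u(x) = C1 - x^4/4 - 4*x^3/9 - 2*x^2/3 + x


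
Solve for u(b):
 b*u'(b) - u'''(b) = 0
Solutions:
 u(b) = C1 + Integral(C2*airyai(b) + C3*airybi(b), b)


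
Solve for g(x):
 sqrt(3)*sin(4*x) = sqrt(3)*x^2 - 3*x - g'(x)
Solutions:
 g(x) = C1 + sqrt(3)*x^3/3 - 3*x^2/2 + sqrt(3)*cos(4*x)/4


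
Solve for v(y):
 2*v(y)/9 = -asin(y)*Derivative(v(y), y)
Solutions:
 v(y) = C1*exp(-2*Integral(1/asin(y), y)/9)


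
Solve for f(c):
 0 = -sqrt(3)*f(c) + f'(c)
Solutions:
 f(c) = C1*exp(sqrt(3)*c)


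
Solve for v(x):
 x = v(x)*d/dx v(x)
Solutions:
 v(x) = -sqrt(C1 + x^2)
 v(x) = sqrt(C1 + x^2)


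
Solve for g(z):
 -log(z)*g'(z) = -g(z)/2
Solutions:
 g(z) = C1*exp(li(z)/2)


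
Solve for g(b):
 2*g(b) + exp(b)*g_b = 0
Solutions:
 g(b) = C1*exp(2*exp(-b))


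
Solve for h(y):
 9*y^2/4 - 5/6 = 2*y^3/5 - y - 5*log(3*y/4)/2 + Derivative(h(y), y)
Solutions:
 h(y) = C1 - y^4/10 + 3*y^3/4 + y^2/2 + 5*y*log(y)/2 - 5*y*log(2) - 10*y/3 + 5*y*log(3)/2


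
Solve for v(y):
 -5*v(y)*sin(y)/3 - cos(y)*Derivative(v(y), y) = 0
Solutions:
 v(y) = C1*cos(y)^(5/3)


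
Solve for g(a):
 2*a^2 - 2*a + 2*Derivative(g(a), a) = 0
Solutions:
 g(a) = C1 - a^3/3 + a^2/2


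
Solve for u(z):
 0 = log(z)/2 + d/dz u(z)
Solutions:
 u(z) = C1 - z*log(z)/2 + z/2


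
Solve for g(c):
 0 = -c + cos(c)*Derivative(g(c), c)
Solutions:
 g(c) = C1 + Integral(c/cos(c), c)


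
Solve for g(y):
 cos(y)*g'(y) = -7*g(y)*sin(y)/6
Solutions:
 g(y) = C1*cos(y)^(7/6)


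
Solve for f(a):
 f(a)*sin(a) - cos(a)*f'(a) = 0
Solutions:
 f(a) = C1/cos(a)


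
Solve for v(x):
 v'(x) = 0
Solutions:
 v(x) = C1


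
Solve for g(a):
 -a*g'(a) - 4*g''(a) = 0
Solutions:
 g(a) = C1 + C2*erf(sqrt(2)*a/4)


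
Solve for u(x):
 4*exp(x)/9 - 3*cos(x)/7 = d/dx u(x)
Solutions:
 u(x) = C1 + 4*exp(x)/9 - 3*sin(x)/7


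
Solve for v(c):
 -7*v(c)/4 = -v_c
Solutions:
 v(c) = C1*exp(7*c/4)


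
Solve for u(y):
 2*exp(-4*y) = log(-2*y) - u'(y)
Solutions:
 u(y) = C1 + y*log(-y) + y*(-1 + log(2)) + exp(-4*y)/2


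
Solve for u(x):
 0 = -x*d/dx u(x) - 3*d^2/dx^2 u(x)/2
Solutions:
 u(x) = C1 + C2*erf(sqrt(3)*x/3)


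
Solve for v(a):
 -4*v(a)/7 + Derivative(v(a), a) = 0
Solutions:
 v(a) = C1*exp(4*a/7)


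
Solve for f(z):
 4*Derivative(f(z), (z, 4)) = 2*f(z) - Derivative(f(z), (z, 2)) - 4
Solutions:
 f(z) = C1*exp(-sqrt(2)*z*sqrt(-1 + sqrt(33))/4) + C2*exp(sqrt(2)*z*sqrt(-1 + sqrt(33))/4) + C3*sin(sqrt(2)*z*sqrt(1 + sqrt(33))/4) + C4*cos(sqrt(2)*z*sqrt(1 + sqrt(33))/4) + 2


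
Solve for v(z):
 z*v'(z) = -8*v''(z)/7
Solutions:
 v(z) = C1 + C2*erf(sqrt(7)*z/4)


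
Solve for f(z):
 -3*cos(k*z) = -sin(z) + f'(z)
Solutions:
 f(z) = C1 - cos(z) - 3*sin(k*z)/k


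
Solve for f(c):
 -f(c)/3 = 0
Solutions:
 f(c) = 0


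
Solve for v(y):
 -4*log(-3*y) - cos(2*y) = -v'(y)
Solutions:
 v(y) = C1 + 4*y*log(-y) - 4*y + 4*y*log(3) + sin(2*y)/2


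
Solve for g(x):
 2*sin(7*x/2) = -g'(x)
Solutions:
 g(x) = C1 + 4*cos(7*x/2)/7


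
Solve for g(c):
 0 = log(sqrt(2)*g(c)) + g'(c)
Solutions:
 2*Integral(1/(2*log(_y) + log(2)), (_y, g(c))) = C1 - c


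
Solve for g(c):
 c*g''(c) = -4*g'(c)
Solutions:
 g(c) = C1 + C2/c^3


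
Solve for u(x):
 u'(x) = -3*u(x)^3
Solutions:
 u(x) = -sqrt(2)*sqrt(-1/(C1 - 3*x))/2
 u(x) = sqrt(2)*sqrt(-1/(C1 - 3*x))/2


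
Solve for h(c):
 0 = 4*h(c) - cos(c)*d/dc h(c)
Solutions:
 h(c) = C1*(sin(c)^2 + 2*sin(c) + 1)/(sin(c)^2 - 2*sin(c) + 1)


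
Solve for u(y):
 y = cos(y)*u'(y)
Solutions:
 u(y) = C1 + Integral(y/cos(y), y)


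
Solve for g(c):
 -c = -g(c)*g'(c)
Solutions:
 g(c) = -sqrt(C1 + c^2)
 g(c) = sqrt(C1 + c^2)


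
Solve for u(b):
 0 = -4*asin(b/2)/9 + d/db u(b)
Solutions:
 u(b) = C1 + 4*b*asin(b/2)/9 + 4*sqrt(4 - b^2)/9


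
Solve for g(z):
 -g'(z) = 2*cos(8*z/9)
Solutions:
 g(z) = C1 - 9*sin(8*z/9)/4


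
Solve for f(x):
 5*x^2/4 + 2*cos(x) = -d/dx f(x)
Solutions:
 f(x) = C1 - 5*x^3/12 - 2*sin(x)


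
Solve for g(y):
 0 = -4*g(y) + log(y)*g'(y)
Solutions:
 g(y) = C1*exp(4*li(y))


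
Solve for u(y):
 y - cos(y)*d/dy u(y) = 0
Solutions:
 u(y) = C1 + Integral(y/cos(y), y)


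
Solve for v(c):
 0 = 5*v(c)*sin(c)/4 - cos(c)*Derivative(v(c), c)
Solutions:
 v(c) = C1/cos(c)^(5/4)


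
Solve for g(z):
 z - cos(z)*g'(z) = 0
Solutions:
 g(z) = C1 + Integral(z/cos(z), z)


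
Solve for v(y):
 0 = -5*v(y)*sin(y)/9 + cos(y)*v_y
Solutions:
 v(y) = C1/cos(y)^(5/9)


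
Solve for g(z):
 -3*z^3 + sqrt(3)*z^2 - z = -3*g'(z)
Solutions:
 g(z) = C1 + z^4/4 - sqrt(3)*z^3/9 + z^2/6


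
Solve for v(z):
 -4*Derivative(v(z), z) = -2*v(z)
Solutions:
 v(z) = C1*exp(z/2)


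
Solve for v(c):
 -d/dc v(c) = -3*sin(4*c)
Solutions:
 v(c) = C1 - 3*cos(4*c)/4


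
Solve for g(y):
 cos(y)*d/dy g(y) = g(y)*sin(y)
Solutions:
 g(y) = C1/cos(y)


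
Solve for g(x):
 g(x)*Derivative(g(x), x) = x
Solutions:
 g(x) = -sqrt(C1 + x^2)
 g(x) = sqrt(C1 + x^2)


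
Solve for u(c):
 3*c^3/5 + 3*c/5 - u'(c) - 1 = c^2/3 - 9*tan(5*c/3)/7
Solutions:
 u(c) = C1 + 3*c^4/20 - c^3/9 + 3*c^2/10 - c - 27*log(cos(5*c/3))/35


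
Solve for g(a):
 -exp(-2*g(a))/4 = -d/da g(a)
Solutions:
 g(a) = log(-sqrt(C1 + 2*a)) - log(2)
 g(a) = log(C1 + 2*a)/2 - log(2)


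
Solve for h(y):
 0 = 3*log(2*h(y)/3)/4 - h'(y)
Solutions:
 -4*Integral(1/(log(_y) - log(3) + log(2)), (_y, h(y)))/3 = C1 - y


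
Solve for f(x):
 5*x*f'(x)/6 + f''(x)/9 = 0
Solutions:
 f(x) = C1 + C2*erf(sqrt(15)*x/2)


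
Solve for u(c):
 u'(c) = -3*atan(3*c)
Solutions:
 u(c) = C1 - 3*c*atan(3*c) + log(9*c^2 + 1)/2


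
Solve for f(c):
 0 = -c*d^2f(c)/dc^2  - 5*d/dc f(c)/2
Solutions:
 f(c) = C1 + C2/c^(3/2)


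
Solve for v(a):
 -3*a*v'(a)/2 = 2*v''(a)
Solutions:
 v(a) = C1 + C2*erf(sqrt(6)*a/4)


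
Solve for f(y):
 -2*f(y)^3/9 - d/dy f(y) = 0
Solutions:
 f(y) = -3*sqrt(2)*sqrt(-1/(C1 - 2*y))/2
 f(y) = 3*sqrt(2)*sqrt(-1/(C1 - 2*y))/2


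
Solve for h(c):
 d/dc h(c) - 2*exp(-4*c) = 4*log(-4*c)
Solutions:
 h(c) = C1 + 4*c*log(-c) + 4*c*(-1 + 2*log(2)) - exp(-4*c)/2


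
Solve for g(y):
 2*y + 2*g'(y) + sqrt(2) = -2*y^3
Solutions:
 g(y) = C1 - y^4/4 - y^2/2 - sqrt(2)*y/2


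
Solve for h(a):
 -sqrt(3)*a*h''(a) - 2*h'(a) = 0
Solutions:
 h(a) = C1 + C2*a^(1 - 2*sqrt(3)/3)


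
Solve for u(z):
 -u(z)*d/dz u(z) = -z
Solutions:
 u(z) = -sqrt(C1 + z^2)
 u(z) = sqrt(C1 + z^2)


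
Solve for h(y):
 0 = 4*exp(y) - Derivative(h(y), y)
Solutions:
 h(y) = C1 + 4*exp(y)


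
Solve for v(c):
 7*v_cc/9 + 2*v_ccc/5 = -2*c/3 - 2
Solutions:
 v(c) = C1 + C2*c + C3*exp(-35*c/18) - c^3/7 - 261*c^2/245


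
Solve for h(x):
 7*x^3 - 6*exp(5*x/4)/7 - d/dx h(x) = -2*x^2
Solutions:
 h(x) = C1 + 7*x^4/4 + 2*x^3/3 - 24*exp(5*x/4)/35


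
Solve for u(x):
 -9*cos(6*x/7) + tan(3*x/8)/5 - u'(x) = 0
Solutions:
 u(x) = C1 - 8*log(cos(3*x/8))/15 - 21*sin(6*x/7)/2


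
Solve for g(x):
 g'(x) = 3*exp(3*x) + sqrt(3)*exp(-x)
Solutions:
 g(x) = C1 + exp(3*x) - sqrt(3)*exp(-x)


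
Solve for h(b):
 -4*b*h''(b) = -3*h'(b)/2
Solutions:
 h(b) = C1 + C2*b^(11/8)


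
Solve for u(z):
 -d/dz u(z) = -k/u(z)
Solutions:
 u(z) = -sqrt(C1 + 2*k*z)
 u(z) = sqrt(C1 + 2*k*z)


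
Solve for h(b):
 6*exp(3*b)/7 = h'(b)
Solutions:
 h(b) = C1 + 2*exp(3*b)/7


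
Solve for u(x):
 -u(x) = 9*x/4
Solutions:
 u(x) = -9*x/4


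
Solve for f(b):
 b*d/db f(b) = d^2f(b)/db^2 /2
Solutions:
 f(b) = C1 + C2*erfi(b)


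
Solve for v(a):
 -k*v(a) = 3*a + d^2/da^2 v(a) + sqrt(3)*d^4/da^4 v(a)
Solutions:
 v(a) = C1*exp(-sqrt(2)*3^(3/4)*a*sqrt(-sqrt(-4*sqrt(3)*k + 1) - 1)/6) + C2*exp(sqrt(2)*3^(3/4)*a*sqrt(-sqrt(-4*sqrt(3)*k + 1) - 1)/6) + C3*exp(-sqrt(2)*3^(3/4)*a*sqrt(sqrt(-4*sqrt(3)*k + 1) - 1)/6) + C4*exp(sqrt(2)*3^(3/4)*a*sqrt(sqrt(-4*sqrt(3)*k + 1) - 1)/6) - 3*a/k


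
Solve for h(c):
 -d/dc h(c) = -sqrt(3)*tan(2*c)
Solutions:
 h(c) = C1 - sqrt(3)*log(cos(2*c))/2


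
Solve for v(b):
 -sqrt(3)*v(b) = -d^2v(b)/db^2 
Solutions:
 v(b) = C1*exp(-3^(1/4)*b) + C2*exp(3^(1/4)*b)


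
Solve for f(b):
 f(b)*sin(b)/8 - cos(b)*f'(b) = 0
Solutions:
 f(b) = C1/cos(b)^(1/8)


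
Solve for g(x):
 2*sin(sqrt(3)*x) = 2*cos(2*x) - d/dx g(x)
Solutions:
 g(x) = C1 + sin(2*x) + 2*sqrt(3)*cos(sqrt(3)*x)/3


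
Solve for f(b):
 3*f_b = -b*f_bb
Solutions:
 f(b) = C1 + C2/b^2


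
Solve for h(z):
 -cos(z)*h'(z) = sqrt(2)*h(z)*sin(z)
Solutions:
 h(z) = C1*cos(z)^(sqrt(2))


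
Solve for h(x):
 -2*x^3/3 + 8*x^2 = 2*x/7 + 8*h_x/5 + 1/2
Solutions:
 h(x) = C1 - 5*x^4/48 + 5*x^3/3 - 5*x^2/56 - 5*x/16


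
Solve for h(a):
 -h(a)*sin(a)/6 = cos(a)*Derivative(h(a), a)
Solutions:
 h(a) = C1*cos(a)^(1/6)


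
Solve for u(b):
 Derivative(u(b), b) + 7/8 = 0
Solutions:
 u(b) = C1 - 7*b/8


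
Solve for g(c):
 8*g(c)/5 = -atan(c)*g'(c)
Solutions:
 g(c) = C1*exp(-8*Integral(1/atan(c), c)/5)


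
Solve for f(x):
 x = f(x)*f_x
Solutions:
 f(x) = -sqrt(C1 + x^2)
 f(x) = sqrt(C1 + x^2)


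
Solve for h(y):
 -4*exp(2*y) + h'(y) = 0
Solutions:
 h(y) = C1 + 2*exp(2*y)


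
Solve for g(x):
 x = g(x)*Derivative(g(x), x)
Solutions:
 g(x) = -sqrt(C1 + x^2)
 g(x) = sqrt(C1 + x^2)


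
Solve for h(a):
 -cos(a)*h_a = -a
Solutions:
 h(a) = C1 + Integral(a/cos(a), a)


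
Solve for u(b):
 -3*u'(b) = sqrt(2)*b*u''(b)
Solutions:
 u(b) = C1 + C2*b^(1 - 3*sqrt(2)/2)


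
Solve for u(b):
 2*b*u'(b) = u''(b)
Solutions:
 u(b) = C1 + C2*erfi(b)


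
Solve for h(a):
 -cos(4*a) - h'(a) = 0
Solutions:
 h(a) = C1 - sin(4*a)/4


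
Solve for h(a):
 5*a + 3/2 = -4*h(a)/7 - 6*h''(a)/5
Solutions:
 h(a) = C1*sin(sqrt(210)*a/21) + C2*cos(sqrt(210)*a/21) - 35*a/4 - 21/8


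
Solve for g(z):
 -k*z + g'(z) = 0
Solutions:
 g(z) = C1 + k*z^2/2


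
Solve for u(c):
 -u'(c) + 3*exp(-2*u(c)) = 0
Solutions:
 u(c) = log(-sqrt(C1 + 6*c))
 u(c) = log(C1 + 6*c)/2


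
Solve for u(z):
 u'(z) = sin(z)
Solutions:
 u(z) = C1 - cos(z)


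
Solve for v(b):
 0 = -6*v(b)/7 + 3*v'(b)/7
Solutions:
 v(b) = C1*exp(2*b)


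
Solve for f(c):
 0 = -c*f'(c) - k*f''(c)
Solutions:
 f(c) = C1 + C2*sqrt(k)*erf(sqrt(2)*c*sqrt(1/k)/2)


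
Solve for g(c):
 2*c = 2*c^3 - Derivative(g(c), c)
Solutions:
 g(c) = C1 + c^4/2 - c^2


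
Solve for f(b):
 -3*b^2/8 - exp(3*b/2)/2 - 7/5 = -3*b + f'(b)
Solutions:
 f(b) = C1 - b^3/8 + 3*b^2/2 - 7*b/5 - exp(3*b/2)/3


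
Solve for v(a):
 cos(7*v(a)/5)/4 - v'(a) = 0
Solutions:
 -a/4 - 5*log(sin(7*v(a)/5) - 1)/14 + 5*log(sin(7*v(a)/5) + 1)/14 = C1


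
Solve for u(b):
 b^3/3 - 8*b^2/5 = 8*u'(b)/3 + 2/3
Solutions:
 u(b) = C1 + b^4/32 - b^3/5 - b/4


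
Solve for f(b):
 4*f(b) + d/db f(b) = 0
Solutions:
 f(b) = C1*exp(-4*b)


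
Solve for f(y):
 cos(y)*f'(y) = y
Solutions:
 f(y) = C1 + Integral(y/cos(y), y)


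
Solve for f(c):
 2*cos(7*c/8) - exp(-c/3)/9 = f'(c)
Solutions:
 f(c) = C1 + 16*sin(7*c/8)/7 + exp(-c/3)/3


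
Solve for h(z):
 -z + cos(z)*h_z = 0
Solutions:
 h(z) = C1 + Integral(z/cos(z), z)


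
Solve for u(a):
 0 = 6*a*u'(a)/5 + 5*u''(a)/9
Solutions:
 u(a) = C1 + C2*erf(3*sqrt(3)*a/5)


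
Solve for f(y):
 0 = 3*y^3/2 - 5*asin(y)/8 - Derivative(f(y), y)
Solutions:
 f(y) = C1 + 3*y^4/8 - 5*y*asin(y)/8 - 5*sqrt(1 - y^2)/8


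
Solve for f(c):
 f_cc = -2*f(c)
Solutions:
 f(c) = C1*sin(sqrt(2)*c) + C2*cos(sqrt(2)*c)


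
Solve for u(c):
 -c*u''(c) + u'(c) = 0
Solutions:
 u(c) = C1 + C2*c^2


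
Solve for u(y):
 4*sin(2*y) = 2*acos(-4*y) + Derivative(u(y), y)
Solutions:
 u(y) = C1 - 2*y*acos(-4*y) - sqrt(1 - 16*y^2)/2 - 2*cos(2*y)


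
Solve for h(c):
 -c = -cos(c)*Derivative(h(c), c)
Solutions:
 h(c) = C1 + Integral(c/cos(c), c)


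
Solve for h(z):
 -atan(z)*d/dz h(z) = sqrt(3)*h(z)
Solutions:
 h(z) = C1*exp(-sqrt(3)*Integral(1/atan(z), z))


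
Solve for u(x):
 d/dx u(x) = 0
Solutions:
 u(x) = C1


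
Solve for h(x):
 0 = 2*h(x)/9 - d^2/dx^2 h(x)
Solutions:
 h(x) = C1*exp(-sqrt(2)*x/3) + C2*exp(sqrt(2)*x/3)


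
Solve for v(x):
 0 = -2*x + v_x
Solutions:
 v(x) = C1 + x^2


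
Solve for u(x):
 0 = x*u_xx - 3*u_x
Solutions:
 u(x) = C1 + C2*x^4


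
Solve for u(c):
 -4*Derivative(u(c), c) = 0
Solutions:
 u(c) = C1


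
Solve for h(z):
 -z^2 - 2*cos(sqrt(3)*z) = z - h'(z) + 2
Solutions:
 h(z) = C1 + z^3/3 + z^2/2 + 2*z + 2*sqrt(3)*sin(sqrt(3)*z)/3


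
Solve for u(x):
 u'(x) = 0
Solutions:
 u(x) = C1


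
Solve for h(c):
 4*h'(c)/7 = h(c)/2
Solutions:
 h(c) = C1*exp(7*c/8)


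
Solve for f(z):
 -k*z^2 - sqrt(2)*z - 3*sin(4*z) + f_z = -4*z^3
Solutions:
 f(z) = C1 + k*z^3/3 - z^4 + sqrt(2)*z^2/2 - 3*cos(4*z)/4


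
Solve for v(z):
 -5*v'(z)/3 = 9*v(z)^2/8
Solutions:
 v(z) = 40/(C1 + 27*z)


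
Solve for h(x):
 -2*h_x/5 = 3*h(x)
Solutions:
 h(x) = C1*exp(-15*x/2)


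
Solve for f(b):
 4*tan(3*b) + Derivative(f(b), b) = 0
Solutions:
 f(b) = C1 + 4*log(cos(3*b))/3


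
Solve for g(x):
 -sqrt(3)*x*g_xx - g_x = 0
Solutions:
 g(x) = C1 + C2*x^(1 - sqrt(3)/3)


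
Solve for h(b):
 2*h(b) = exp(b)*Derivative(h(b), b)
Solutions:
 h(b) = C1*exp(-2*exp(-b))


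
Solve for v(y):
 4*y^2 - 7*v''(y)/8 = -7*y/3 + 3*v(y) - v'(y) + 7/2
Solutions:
 v(y) = 4*y^2/3 + 5*y/3 + (C1*sin(2*sqrt(38)*y/7) + C2*cos(2*sqrt(38)*y/7))*exp(4*y/7) - 25/18


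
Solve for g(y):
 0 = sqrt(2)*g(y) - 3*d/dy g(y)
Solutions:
 g(y) = C1*exp(sqrt(2)*y/3)


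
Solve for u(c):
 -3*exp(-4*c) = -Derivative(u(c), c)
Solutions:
 u(c) = C1 - 3*exp(-4*c)/4


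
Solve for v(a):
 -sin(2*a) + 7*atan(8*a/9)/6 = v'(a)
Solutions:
 v(a) = C1 + 7*a*atan(8*a/9)/6 - 21*log(64*a^2 + 81)/32 + cos(2*a)/2


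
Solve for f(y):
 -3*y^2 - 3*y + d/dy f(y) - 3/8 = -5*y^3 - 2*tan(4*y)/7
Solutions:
 f(y) = C1 - 5*y^4/4 + y^3 + 3*y^2/2 + 3*y/8 + log(cos(4*y))/14


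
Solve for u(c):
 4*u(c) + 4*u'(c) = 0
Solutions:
 u(c) = C1*exp(-c)


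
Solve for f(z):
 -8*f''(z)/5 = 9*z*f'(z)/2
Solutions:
 f(z) = C1 + C2*erf(3*sqrt(10)*z/8)


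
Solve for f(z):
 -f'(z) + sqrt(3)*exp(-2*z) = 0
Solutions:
 f(z) = C1 - sqrt(3)*exp(-2*z)/2


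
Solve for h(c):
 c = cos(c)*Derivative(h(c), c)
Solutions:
 h(c) = C1 + Integral(c/cos(c), c)


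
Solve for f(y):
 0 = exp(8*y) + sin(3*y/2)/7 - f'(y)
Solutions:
 f(y) = C1 + exp(8*y)/8 - 2*cos(3*y/2)/21


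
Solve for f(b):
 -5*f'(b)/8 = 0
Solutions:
 f(b) = C1


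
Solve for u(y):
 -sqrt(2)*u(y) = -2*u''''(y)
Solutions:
 u(y) = C1*exp(-2^(7/8)*y/2) + C2*exp(2^(7/8)*y/2) + C3*sin(2^(7/8)*y/2) + C4*cos(2^(7/8)*y/2)


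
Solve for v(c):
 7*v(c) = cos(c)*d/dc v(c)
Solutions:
 v(c) = C1*sqrt(sin(c) + 1)*(sin(c)^3 + 3*sin(c)^2 + 3*sin(c) + 1)/(sqrt(sin(c) - 1)*(sin(c)^3 - 3*sin(c)^2 + 3*sin(c) - 1))


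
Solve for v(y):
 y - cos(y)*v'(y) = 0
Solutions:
 v(y) = C1 + Integral(y/cos(y), y)


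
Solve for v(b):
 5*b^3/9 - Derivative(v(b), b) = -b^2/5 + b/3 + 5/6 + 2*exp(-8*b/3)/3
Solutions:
 v(b) = C1 + 5*b^4/36 + b^3/15 - b^2/6 - 5*b/6 + exp(-8*b/3)/4


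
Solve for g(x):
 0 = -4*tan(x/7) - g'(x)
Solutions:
 g(x) = C1 + 28*log(cos(x/7))


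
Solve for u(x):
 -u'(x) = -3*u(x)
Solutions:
 u(x) = C1*exp(3*x)


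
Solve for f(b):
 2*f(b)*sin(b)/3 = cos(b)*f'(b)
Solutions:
 f(b) = C1/cos(b)^(2/3)


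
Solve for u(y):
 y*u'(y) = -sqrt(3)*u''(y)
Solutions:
 u(y) = C1 + C2*erf(sqrt(2)*3^(3/4)*y/6)


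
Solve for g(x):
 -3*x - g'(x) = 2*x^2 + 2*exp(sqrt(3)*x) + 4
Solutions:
 g(x) = C1 - 2*x^3/3 - 3*x^2/2 - 4*x - 2*sqrt(3)*exp(sqrt(3)*x)/3


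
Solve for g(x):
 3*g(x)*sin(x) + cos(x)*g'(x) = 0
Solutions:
 g(x) = C1*cos(x)^3


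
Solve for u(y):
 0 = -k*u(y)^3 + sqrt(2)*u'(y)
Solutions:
 u(y) = -sqrt(-1/(C1 + sqrt(2)*k*y))
 u(y) = sqrt(-1/(C1 + sqrt(2)*k*y))


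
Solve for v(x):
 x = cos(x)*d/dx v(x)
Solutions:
 v(x) = C1 + Integral(x/cos(x), x)


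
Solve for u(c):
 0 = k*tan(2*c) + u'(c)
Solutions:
 u(c) = C1 + k*log(cos(2*c))/2


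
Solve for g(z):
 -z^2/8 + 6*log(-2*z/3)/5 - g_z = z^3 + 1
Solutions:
 g(z) = C1 - z^4/4 - z^3/24 + 6*z*log(-z)/5 + z*(-11 - 6*log(3) + 6*log(2))/5


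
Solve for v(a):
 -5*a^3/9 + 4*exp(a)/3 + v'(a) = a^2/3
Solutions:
 v(a) = C1 + 5*a^4/36 + a^3/9 - 4*exp(a)/3


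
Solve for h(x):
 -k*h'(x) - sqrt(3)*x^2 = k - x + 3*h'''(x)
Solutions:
 h(x) = C1 + C2*exp(-sqrt(3)*x*sqrt(-k)/3) + C3*exp(sqrt(3)*x*sqrt(-k)/3) - x - sqrt(3)*x^3/(3*k) + x^2/(2*k) + 6*sqrt(3)*x/k^2


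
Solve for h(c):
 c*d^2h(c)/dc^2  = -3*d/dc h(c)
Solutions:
 h(c) = C1 + C2/c^2


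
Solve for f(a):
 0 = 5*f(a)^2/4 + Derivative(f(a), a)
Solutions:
 f(a) = 4/(C1 + 5*a)


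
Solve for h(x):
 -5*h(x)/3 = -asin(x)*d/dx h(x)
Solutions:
 h(x) = C1*exp(5*Integral(1/asin(x), x)/3)


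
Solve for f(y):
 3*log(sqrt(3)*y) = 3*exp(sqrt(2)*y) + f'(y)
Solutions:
 f(y) = C1 + 3*y*log(y) + y*(-3 + 3*log(3)/2) - 3*sqrt(2)*exp(sqrt(2)*y)/2


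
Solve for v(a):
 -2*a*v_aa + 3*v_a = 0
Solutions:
 v(a) = C1 + C2*a^(5/2)


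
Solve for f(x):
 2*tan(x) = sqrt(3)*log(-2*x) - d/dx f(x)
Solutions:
 f(x) = C1 + sqrt(3)*x*(log(-x) - 1) + sqrt(3)*x*log(2) + 2*log(cos(x))


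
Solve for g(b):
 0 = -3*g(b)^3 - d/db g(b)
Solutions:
 g(b) = -sqrt(2)*sqrt(-1/(C1 - 3*b))/2
 g(b) = sqrt(2)*sqrt(-1/(C1 - 3*b))/2


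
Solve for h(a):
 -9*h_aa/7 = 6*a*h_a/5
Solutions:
 h(a) = C1 + C2*erf(sqrt(105)*a/15)


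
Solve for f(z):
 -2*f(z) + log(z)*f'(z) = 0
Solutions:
 f(z) = C1*exp(2*li(z))


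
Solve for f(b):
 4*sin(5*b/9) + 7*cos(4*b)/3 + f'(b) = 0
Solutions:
 f(b) = C1 - 7*sin(4*b)/12 + 36*cos(5*b/9)/5


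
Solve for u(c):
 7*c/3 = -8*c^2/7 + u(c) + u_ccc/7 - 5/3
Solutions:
 u(c) = C3*exp(-7^(1/3)*c) + 8*c^2/7 + 7*c/3 + (C1*sin(sqrt(3)*7^(1/3)*c/2) + C2*cos(sqrt(3)*7^(1/3)*c/2))*exp(7^(1/3)*c/2) + 5/3


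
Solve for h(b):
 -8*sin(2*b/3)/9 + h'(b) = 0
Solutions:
 h(b) = C1 - 4*cos(2*b/3)/3


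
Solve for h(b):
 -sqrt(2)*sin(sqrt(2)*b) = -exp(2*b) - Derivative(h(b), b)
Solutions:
 h(b) = C1 - exp(2*b)/2 - cos(sqrt(2)*b)


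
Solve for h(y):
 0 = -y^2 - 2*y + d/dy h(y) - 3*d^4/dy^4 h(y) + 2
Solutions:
 h(y) = C1 + C4*exp(3^(2/3)*y/3) + y^3/3 + y^2 - 2*y + (C2*sin(3^(1/6)*y/2) + C3*cos(3^(1/6)*y/2))*exp(-3^(2/3)*y/6)


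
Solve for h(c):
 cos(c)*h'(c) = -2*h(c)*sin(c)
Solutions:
 h(c) = C1*cos(c)^2


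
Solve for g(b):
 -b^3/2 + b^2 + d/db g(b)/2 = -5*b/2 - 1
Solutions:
 g(b) = C1 + b^4/4 - 2*b^3/3 - 5*b^2/2 - 2*b


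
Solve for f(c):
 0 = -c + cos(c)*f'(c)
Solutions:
 f(c) = C1 + Integral(c/cos(c), c)


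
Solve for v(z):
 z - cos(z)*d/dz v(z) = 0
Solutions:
 v(z) = C1 + Integral(z/cos(z), z)


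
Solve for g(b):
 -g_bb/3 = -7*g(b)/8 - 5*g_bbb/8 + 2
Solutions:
 g(b) = C1*exp(b*(128*2^(1/3)/(135*sqrt(878689) + 126551)^(1/3) + 32 + 2^(2/3)*(135*sqrt(878689) + 126551)^(1/3))/180)*sin(2^(1/3)*sqrt(3)*b*(-2^(1/3)*(135*sqrt(878689) + 126551)^(1/3) + 128/(135*sqrt(878689) + 126551)^(1/3))/180) + C2*exp(b*(128*2^(1/3)/(135*sqrt(878689) + 126551)^(1/3) + 32 + 2^(2/3)*(135*sqrt(878689) + 126551)^(1/3))/180)*cos(2^(1/3)*sqrt(3)*b*(-2^(1/3)*(135*sqrt(878689) + 126551)^(1/3) + 128/(135*sqrt(878689) + 126551)^(1/3))/180) + C3*exp(b*(-2^(2/3)*(135*sqrt(878689) + 126551)^(1/3) - 128*2^(1/3)/(135*sqrt(878689) + 126551)^(1/3) + 16)/90) + 16/7


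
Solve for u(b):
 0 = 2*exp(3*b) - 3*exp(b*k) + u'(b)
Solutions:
 u(b) = C1 - 2*exp(3*b)/3 + 3*exp(b*k)/k


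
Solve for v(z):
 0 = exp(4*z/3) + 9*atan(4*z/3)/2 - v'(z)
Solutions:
 v(z) = C1 + 9*z*atan(4*z/3)/2 + 3*exp(4*z/3)/4 - 27*log(16*z^2 + 9)/16


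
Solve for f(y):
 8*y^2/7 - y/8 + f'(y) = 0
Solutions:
 f(y) = C1 - 8*y^3/21 + y^2/16


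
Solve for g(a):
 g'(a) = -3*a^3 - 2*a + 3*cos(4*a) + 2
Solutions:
 g(a) = C1 - 3*a^4/4 - a^2 + 2*a + 3*sin(4*a)/4


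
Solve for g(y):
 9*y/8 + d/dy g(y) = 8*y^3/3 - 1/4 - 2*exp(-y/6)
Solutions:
 g(y) = C1 + 2*y^4/3 - 9*y^2/16 - y/4 + 12*exp(-y/6)


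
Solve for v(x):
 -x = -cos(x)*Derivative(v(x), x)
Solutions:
 v(x) = C1 + Integral(x/cos(x), x)


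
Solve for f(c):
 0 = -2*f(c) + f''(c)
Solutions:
 f(c) = C1*exp(-sqrt(2)*c) + C2*exp(sqrt(2)*c)


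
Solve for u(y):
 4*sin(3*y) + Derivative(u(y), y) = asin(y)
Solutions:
 u(y) = C1 + y*asin(y) + sqrt(1 - y^2) + 4*cos(3*y)/3


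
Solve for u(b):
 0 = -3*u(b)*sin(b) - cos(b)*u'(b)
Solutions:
 u(b) = C1*cos(b)^3


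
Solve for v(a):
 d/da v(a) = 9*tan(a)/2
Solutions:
 v(a) = C1 - 9*log(cos(a))/2


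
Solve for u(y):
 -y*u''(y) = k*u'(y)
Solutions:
 u(y) = C1 + y^(1 - re(k))*(C2*sin(log(y)*Abs(im(k))) + C3*cos(log(y)*im(k)))


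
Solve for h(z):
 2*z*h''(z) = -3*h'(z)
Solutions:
 h(z) = C1 + C2/sqrt(z)


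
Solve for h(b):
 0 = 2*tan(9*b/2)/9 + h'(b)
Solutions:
 h(b) = C1 + 4*log(cos(9*b/2))/81


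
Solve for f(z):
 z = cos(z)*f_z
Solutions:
 f(z) = C1 + Integral(z/cos(z), z)


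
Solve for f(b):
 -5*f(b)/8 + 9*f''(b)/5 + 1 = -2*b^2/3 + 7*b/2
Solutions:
 f(b) = C1*exp(-5*sqrt(2)*b/12) + C2*exp(5*sqrt(2)*b/12) + 16*b^2/15 - 28*b/5 + 968/125


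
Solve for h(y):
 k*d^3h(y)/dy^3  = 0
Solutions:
 h(y) = C1 + C2*y + C3*y^2


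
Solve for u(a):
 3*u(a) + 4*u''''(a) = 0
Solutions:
 u(a) = (C1*sin(3^(1/4)*a/2) + C2*cos(3^(1/4)*a/2))*exp(-3^(1/4)*a/2) + (C3*sin(3^(1/4)*a/2) + C4*cos(3^(1/4)*a/2))*exp(3^(1/4)*a/2)


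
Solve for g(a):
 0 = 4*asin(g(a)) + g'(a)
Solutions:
 Integral(1/asin(_y), (_y, g(a))) = C1 - 4*a


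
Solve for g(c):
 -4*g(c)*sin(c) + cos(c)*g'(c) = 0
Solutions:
 g(c) = C1/cos(c)^4


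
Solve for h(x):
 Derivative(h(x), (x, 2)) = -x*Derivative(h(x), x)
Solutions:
 h(x) = C1 + C2*erf(sqrt(2)*x/2)


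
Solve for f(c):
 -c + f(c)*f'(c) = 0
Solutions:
 f(c) = -sqrt(C1 + c^2)
 f(c) = sqrt(C1 + c^2)


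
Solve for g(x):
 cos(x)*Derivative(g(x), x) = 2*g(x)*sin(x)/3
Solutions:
 g(x) = C1/cos(x)^(2/3)


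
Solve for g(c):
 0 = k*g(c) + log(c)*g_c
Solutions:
 g(c) = C1*exp(-k*li(c))


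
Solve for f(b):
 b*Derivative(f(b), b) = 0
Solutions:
 f(b) = C1


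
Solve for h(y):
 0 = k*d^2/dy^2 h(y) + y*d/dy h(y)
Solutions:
 h(y) = C1 + C2*sqrt(k)*erf(sqrt(2)*y*sqrt(1/k)/2)


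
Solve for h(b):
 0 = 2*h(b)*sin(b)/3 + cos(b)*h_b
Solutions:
 h(b) = C1*cos(b)^(2/3)


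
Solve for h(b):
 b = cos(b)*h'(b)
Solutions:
 h(b) = C1 + Integral(b/cos(b), b)


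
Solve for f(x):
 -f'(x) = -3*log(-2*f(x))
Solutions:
 -Integral(1/(log(-_y) + log(2)), (_y, f(x)))/3 = C1 - x


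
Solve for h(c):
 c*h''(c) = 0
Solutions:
 h(c) = C1 + C2*c


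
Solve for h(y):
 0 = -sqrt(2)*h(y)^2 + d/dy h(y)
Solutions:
 h(y) = -1/(C1 + sqrt(2)*y)


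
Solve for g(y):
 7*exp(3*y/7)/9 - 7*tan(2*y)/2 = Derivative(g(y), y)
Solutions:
 g(y) = C1 + 49*exp(3*y/7)/27 + 7*log(cos(2*y))/4


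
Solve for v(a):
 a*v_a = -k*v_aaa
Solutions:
 v(a) = C1 + Integral(C2*airyai(a*(-1/k)^(1/3)) + C3*airybi(a*(-1/k)^(1/3)), a)


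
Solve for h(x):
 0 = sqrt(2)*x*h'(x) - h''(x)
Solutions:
 h(x) = C1 + C2*erfi(2^(3/4)*x/2)


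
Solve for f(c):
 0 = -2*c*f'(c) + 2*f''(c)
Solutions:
 f(c) = C1 + C2*erfi(sqrt(2)*c/2)


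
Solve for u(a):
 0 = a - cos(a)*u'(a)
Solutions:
 u(a) = C1 + Integral(a/cos(a), a)


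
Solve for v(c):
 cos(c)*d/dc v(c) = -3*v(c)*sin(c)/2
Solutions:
 v(c) = C1*cos(c)^(3/2)


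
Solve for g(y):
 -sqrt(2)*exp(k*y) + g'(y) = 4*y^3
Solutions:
 g(y) = C1 + y^4 + sqrt(2)*exp(k*y)/k


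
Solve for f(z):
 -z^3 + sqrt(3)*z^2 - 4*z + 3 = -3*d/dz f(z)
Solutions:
 f(z) = C1 + z^4/12 - sqrt(3)*z^3/9 + 2*z^2/3 - z


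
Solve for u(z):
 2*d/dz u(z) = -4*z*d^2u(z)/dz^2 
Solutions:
 u(z) = C1 + C2*sqrt(z)


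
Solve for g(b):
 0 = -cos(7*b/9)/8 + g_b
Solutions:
 g(b) = C1 + 9*sin(7*b/9)/56


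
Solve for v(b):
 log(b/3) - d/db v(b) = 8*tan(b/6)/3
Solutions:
 v(b) = C1 + b*log(b) - b*log(3) - b + 16*log(cos(b/6))


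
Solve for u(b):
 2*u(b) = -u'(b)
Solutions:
 u(b) = C1*exp(-2*b)


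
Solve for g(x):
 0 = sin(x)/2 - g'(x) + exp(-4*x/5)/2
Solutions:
 g(x) = C1 - cos(x)/2 - 5*exp(-4*x/5)/8


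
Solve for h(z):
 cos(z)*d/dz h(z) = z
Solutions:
 h(z) = C1 + Integral(z/cos(z), z)


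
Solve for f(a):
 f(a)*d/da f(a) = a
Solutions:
 f(a) = -sqrt(C1 + a^2)
 f(a) = sqrt(C1 + a^2)


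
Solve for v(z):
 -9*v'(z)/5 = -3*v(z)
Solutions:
 v(z) = C1*exp(5*z/3)


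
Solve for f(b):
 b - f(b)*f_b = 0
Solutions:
 f(b) = -sqrt(C1 + b^2)
 f(b) = sqrt(C1 + b^2)


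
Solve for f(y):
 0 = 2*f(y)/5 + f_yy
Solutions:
 f(y) = C1*sin(sqrt(10)*y/5) + C2*cos(sqrt(10)*y/5)


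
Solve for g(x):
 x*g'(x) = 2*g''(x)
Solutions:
 g(x) = C1 + C2*erfi(x/2)


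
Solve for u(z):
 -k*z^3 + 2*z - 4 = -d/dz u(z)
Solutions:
 u(z) = C1 + k*z^4/4 - z^2 + 4*z


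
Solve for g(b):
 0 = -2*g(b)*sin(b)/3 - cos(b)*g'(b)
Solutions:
 g(b) = C1*cos(b)^(2/3)


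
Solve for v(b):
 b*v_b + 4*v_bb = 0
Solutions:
 v(b) = C1 + C2*erf(sqrt(2)*b/4)


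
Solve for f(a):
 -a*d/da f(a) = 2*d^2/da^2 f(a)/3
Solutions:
 f(a) = C1 + C2*erf(sqrt(3)*a/2)


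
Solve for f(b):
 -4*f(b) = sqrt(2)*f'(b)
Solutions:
 f(b) = C1*exp(-2*sqrt(2)*b)


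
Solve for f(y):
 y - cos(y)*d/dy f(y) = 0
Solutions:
 f(y) = C1 + Integral(y/cos(y), y)


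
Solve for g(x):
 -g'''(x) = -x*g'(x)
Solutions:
 g(x) = C1 + Integral(C2*airyai(x) + C3*airybi(x), x)


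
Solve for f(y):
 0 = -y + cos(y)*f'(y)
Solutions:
 f(y) = C1 + Integral(y/cos(y), y)


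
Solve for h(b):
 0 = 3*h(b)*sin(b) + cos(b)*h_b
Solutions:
 h(b) = C1*cos(b)^3


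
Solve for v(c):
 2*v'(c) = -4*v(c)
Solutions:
 v(c) = C1*exp(-2*c)


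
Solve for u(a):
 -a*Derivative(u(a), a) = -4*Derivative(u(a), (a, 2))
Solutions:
 u(a) = C1 + C2*erfi(sqrt(2)*a/4)
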